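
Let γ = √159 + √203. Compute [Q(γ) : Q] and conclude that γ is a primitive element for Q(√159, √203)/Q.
[Q(γ) : Q] = 4 (equivalently, Q(γ) = Q(√159, √203))

Obviously Q(γ) ⊆ Q(√159, √203), and [Q(√159, √203):Q] = 4 (since 159, 203 are distinct squarefree integers > 1 with 32277 not a perfect square). To show equality we compute the minimal polynomial of γ. From γ = √159 + √203: γ^2 = 159 + 2√(32277) + 203 = 362 + 2√(32277), so γ^2 - 362 = 2√(32277); squaring, (γ^2 - 362)^2 = 4·32277, i.e. γ^4 - 724γ^2 + 131044 - 129108 = 0, i.e. γ^4 - 724γ^2 + 1936 = 0. So γ is a root of x^4 - 724x^2 + 1936. This polynomial is irreducible over Q: it has no rational root (each ±√159 ± √203 is irrational), and any factorization into two quadratics over Q would force √(32277) ∈ Q (pairing opposite roots) or √159, √203 ∈ Q (other pairings), all impossible. Hence [Q(γ):Q] = 4 = [Q(√159, √203):Q], so Q(γ) = Q(√159, √203).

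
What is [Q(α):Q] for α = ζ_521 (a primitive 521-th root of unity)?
[Q(α):Q] = 520

The minimal polynomial of ζ_521 over Q is the 521-th cyclotomic polynomial Φ_521(x), which is irreducible over Q and has degree φ(521) = 520. Hence [Q(α):Q] = φ(521) = 520.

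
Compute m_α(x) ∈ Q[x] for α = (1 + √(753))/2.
m_α(x) = x^2 - x - 188

From 2α - 1 = √(753), squaring gives (2α - 1)^2 = 753, i.e. 4α^2 - 4α + 1 = 753, so α^2 - α + (1 - 753)/4 = 0. Since 753 ≡ 1 (mod 4), (1 - 753)/4 = -188 ∈ Z. The polynomial x^2 - x - 188 has discriminant 1 - 4·(-188) = 753, which is not a perfect square in Q (d = 753 is squarefree and ≠ 1), so x^2 - x - 188 is irreducible over Q. It is the minimal polynomial of α.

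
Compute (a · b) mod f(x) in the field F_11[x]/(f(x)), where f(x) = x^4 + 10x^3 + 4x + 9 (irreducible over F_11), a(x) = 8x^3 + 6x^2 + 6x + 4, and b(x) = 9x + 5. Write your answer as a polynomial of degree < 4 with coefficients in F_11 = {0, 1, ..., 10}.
a · b ≡ x^3 + 7x^2 + 9x + 10 (mod f(x))

Multiply in F_11[x]: a(x)·b(x) = (8x^3 + 6x^2 + 6x + 4)·(9x + 5) = 6x^4 + 6x^3 + 7x^2 + 9. This has degree ≥ 4, so divide by f(x) over F_11: 6x^4 + 6x^3 + 7x^2 + 9 = (6)·(x^4 + 10x^3 + 4x + 9) + (x^3 + 7x^2 + 9x + 10). Hence a·b ≡ x^3 + 7x^2 + 9x + 10 (mod f). (F_11[x]/(f) is a field with 11^4 = 14641 elements since f is irreducible of degree 4.)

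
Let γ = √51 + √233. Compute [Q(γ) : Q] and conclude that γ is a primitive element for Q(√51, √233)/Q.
[Q(γ) : Q] = 4 (equivalently, Q(γ) = Q(√51, √233))

Obviously Q(γ) ⊆ Q(√51, √233), and [Q(√51, √233):Q] = 4 (since 51, 233 are distinct squarefree integers > 1 with 11883 not a perfect square). To show equality we compute the minimal polynomial of γ. From γ = √51 + √233: γ^2 = 51 + 2√(11883) + 233 = 284 + 2√(11883), so γ^2 - 284 = 2√(11883); squaring, (γ^2 - 284)^2 = 4·11883, i.e. γ^4 - 568γ^2 + 80656 - 47532 = 0, i.e. γ^4 - 568γ^2 + 33124 = 0. So γ is a root of x^4 - 568x^2 + 33124. This polynomial is irreducible over Q: it has no rational root (each ±√51 ± √233 is irrational), and any factorization into two quadratics over Q would force √(11883) ∈ Q (pairing opposite roots) or √51, √233 ∈ Q (other pairings), all impossible. Hence [Q(γ):Q] = 4 = [Q(√51, √233):Q], so Q(γ) = Q(√51, √233).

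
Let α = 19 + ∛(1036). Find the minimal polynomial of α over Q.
m_α(x) = x^3 - 57x^2 + 1083x - 7895

Set β = α - 19 = ∛(1036), so β^3 = 1036. Then (α - 19)^3 - 1036 = 0, i.e. α is a root of g(x) = (x - 19)^3 - 1036 = x^3 - 57x^2 + 1083x - 7895. Since g(x) = h(x - 19) where h(x) = x^3 - 1036, and h is irreducible over Q (because 1036 is not a perfect cube, so h has no rational root, and a monic cubic with no rational root is irreducible), g is also irreducible (irreducibility is preserved under the substitution x → x - 19). Hence m_α(x) = x^3 - 57x^2 + 1083x - 7895.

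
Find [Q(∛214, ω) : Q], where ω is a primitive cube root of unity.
[Q(∛214, ω) : Q] = 6

[Q(∛214):Q] = 3 (min poly x^3 - 214, irreducible since 214 is not a perfect cube). [Q(ω):Q] = 2 (min poly x^2 + x + 1). Since Q(∛214) ⊂ R and ω ∉ R, we have ω ∉ Q(∛214), so x^2 + x + 1 remains irreducible over Q(∛214) and [Q(∛214, ω) : Q(∛214)] = 2. By the tower law, [Q(∛214, ω) : Q] = 3 · 2 = 6. (In fact Q(∛214, ω) is the splitting field of x^3 - 214 over Q.)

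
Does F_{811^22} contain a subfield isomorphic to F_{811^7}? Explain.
No: F_{811^7} is not a subfield of F_{811^22}

F_{p^m} embeds in F_{p^n} iff m | n. Here 7 ∤ 22 (since 22 = 3·7 + 1 with remainder 1 ≠ 0), so F_{811^7} is not a subfield of F_{811^22}. Equivalently: if it were, the tower law would give 7 = [F_{811^7}:F_811] dividing [F_{811^22}:F_811] = 22, contradiction.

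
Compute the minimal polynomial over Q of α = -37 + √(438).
m_α(x) = x^2 + 74x + 931

From α + 37 = √(438), squaring gives (α + 37)^2 = 438, i.e. α^2 + 74α + 1369 = 438, so α^2 + 74α + 931 = 0. The discriminant of x^2 + 74x + 931 is (74)^2 - 4·(931) = 5476 - 3724 = 1752, and 4·(438) is not a perfect square in Q since 438 is squarefree and ≠ 1. Hence x^2 + 74x + 931 is irreducible over Q and is the minimal polynomial of α.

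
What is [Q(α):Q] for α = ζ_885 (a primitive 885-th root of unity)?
[Q(α):Q] = 464

The minimal polynomial of ζ_885 over Q is the 885-th cyclotomic polynomial Φ_885(x), which is irreducible over Q and has degree φ(885) = 464. Hence [Q(α):Q] = φ(885) = 464.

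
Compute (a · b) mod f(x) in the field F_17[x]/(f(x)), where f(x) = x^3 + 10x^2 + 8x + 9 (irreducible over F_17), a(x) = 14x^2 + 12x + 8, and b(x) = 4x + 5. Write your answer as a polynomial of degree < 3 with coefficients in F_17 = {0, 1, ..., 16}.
a · b ≡ x + 12 (mod f(x))

Multiply in F_17[x]: a(x)·b(x) = (14x^2 + 12x + 8)·(4x + 5) = 5x^3 + 16x^2 + 7x + 6. This has degree ≥ 3, so divide by f(x) over F_17: 5x^3 + 16x^2 + 7x + 6 = (5)·(x^3 + 10x^2 + 8x + 9) + (x + 12). Hence a·b ≡ x + 12 (mod f). (F_17[x]/(f) is a field with 17^3 = 4913 elements since f is irreducible of degree 3.)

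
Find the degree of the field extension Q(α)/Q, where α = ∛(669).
[Q(α):Q] = 3

The minimal polynomial of α is x^3 - 669, irreducible over Q since 669 is not a perfect cube (so x^3 - 669 has no rational root). Hence [Q(α):Q] = deg(m_α) = 3.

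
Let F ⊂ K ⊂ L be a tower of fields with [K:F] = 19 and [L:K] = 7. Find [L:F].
[L:F] = 133

The tower law says that for any tower of field extensions F ⊂ K ⊂ L with finite degrees, [L:F] = [L:K] · [K:F]. Here this gives [L:F] = 7 · 19 = 133.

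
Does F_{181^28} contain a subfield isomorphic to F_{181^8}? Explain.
No: F_{181^8} is not a subfield of F_{181^28}

F_{p^m} embeds in F_{p^n} iff m | n. Here 8 ∤ 28 (since 28 = 3·8 + 4 with remainder 4 ≠ 0), so F_{181^8} is not a subfield of F_{181^28}. Equivalently: if it were, the tower law would give 8 = [F_{181^8}:F_181] dividing [F_{181^28}:F_181] = 28, contradiction.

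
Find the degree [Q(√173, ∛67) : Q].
[Q(√173, ∛67) : Q] = 6

Let L = Q(√173, ∛67). Since Q(√173) ⊂ L and [Q(√173):Q] = 2, the tower law gives 2 | [L:Q]. Likewise Q(∛67) ⊂ L with [Q(∛67):Q] = 3 (because 67 is not a perfect cube), so 3 | [L:Q]. As gcd(2,3) = 1, [L:Q] is divisible by 6. Conversely L is generated over Q by √173 and ∛67, so [L:Q] ≤ 2·3 = 6. Therefore [Q(√173, ∛67) : Q] = 6.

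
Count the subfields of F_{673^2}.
F_{673^2} has 2 subfields

The subfields of F_{p^n} are exactly the fields F_{p^d} for d | n (each is the fixed field of the unique index-d subgroup of Gal(F_{p^n}/F_p) ≅ Z/nZ). The divisors of n = 2 are {1, 2}, giving 2 subfields: F_{673^1}, F_{673^2}.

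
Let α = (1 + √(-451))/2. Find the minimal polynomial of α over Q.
m_α(x) = x^2 - x + 113

From 2α - 1 = √(-451), squaring gives (2α - 1)^2 = -451, i.e. 4α^2 - 4α + 1 = -451, so α^2 - α + (1 + 451)/4 = 0. Since -451 ≡ 1 (mod 4), (1 + 451)/4 = 113 ∈ Z. The polynomial x^2 - x + 113 has discriminant 1 - 4·(113) = -451, which is not a perfect square in Q (d = -451 is squarefree and ≠ 1), so x^2 - x + 113 is irreducible over Q. It is the minimal polynomial of α.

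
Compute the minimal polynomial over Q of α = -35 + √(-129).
m_α(x) = x^2 + 70x + 1354

From α + 35 = √(-129), squaring gives (α + 35)^2 = -129, i.e. α^2 + 70α + 1225 = -129, so α^2 + 70α + 1354 = 0. The discriminant of x^2 + 70x + 1354 is (70)^2 - 4·(1354) = 4900 - 5416 = -516, and 4·(-129) is not a perfect square in Q since -129 is squarefree and ≠ 1. Hence x^2 + 70x + 1354 is irreducible over Q and is the minimal polynomial of α.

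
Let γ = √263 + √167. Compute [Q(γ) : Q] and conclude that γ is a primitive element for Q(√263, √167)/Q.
[Q(γ) : Q] = 4 (equivalently, Q(γ) = Q(√263, √167))

Obviously Q(γ) ⊆ Q(√263, √167), and [Q(√263, √167):Q] = 4 (since 263, 167 are distinct squarefree integers > 1 with 43921 not a perfect square). To show equality we compute the minimal polynomial of γ. From γ = √263 + √167: γ^2 = 263 + 2√(43921) + 167 = 430 + 2√(43921), so γ^2 - 430 = 2√(43921); squaring, (γ^2 - 430)^2 = 4·43921, i.e. γ^4 - 860γ^2 + 184900 - 175684 = 0, i.e. γ^4 - 860γ^2 + 9216 = 0. So γ is a root of x^4 - 860x^2 + 9216. This polynomial is irreducible over Q: it has no rational root (each ±√263 ± √167 is irrational), and any factorization into two quadratics over Q would force √(43921) ∈ Q (pairing opposite roots) or √263, √167 ∈ Q (other pairings), all impossible. Hence [Q(γ):Q] = 4 = [Q(√263, √167):Q], so Q(γ) = Q(√263, √167).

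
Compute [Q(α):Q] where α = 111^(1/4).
[Q(α):Q] = 4

α is a root of x^4 - 111. By Eisenstein's criterion at the prime p = 3 (which divides the constant term 111 but p^2 = 9 does not, since 111 is squarefree), x^4 - 111 is irreducible over Q. Hence [Q(α):Q] = 4.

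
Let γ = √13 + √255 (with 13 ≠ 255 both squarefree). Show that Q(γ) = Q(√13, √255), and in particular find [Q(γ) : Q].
[Q(γ) : Q] = 4 (equivalently, Q(γ) = Q(√13, √255))

Obviously Q(γ) ⊆ Q(√13, √255), and [Q(√13, √255):Q] = 4 (since 13, 255 are distinct squarefree integers > 1 with 3315 not a perfect square). To show equality we compute the minimal polynomial of γ. From γ = √13 + √255: γ^2 = 13 + 2√(3315) + 255 = 268 + 2√(3315), so γ^2 - 268 = 2√(3315); squaring, (γ^2 - 268)^2 = 4·3315, i.e. γ^4 - 536γ^2 + 71824 - 13260 = 0, i.e. γ^4 - 536γ^2 + 58564 = 0. So γ is a root of x^4 - 536x^2 + 58564. This polynomial is irreducible over Q: it has no rational root (each ±√13 ± √255 is irrational), and any factorization into two quadratics over Q would force √(3315) ∈ Q (pairing opposite roots) or √13, √255 ∈ Q (other pairings), all impossible. Hence [Q(γ):Q] = 4 = [Q(√13, √255):Q], so Q(γ) = Q(√13, √255).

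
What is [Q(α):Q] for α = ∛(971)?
[Q(α):Q] = 3

The minimal polynomial of α is x^3 - 971, irreducible over Q since 971 is not a perfect cube (so x^3 - 971 has no rational root). Hence [Q(α):Q] = deg(m_α) = 3.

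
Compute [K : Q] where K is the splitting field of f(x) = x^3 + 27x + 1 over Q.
[K : Q] = 6

By the rational root test, any rational root of the monic integer polynomial f(x) = x^3 + 27x + 1 must be an integer dividing the constant term 1, i.e. one of ±{1}. Evaluating: f(1) = 29, f(-1) = -27; none is 0, so f has no rational root and is therefore irreducible over Q (a cubic with no linear factor over a field is irreducible). For an irreducible cubic, the Galois group is A_3 or S_3 according as the discriminant disc(f) = -4a^3 - 27b^2 = -4·(27)^3 - 27·(1)^2 = -78759 is or is not a square in Q. Here disc(f) = -78759 is not a perfect square in Q, so the Galois group of f over Q is not contained in A_3 and must be all of S_3. The splitting field has degree |S_3| = 6 over Q, so [K : Q] = 6.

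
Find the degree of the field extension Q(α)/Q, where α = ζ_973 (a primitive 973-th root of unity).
[Q(α):Q] = 828

The minimal polynomial of ζ_973 over Q is the 973-th cyclotomic polynomial Φ_973(x), which is irreducible over Q and has degree φ(973) = 828. Hence [Q(α):Q] = φ(973) = 828.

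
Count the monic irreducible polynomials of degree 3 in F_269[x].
There are 6488280 monic irreducible polynomials of degree 3 over F_269

Each element of F_{269^3} that lies in no proper subfield is a root of exactly one monic irreducible of degree 3 over F_269, and each such polynomial has 3 distinct roots in F_{269^3}. By Möbius inversion the count is N_269(3) = (1/3) Σ_{d|3} μ(3/d) · 269^d = (1/3)(μ(3)·269^1 + μ(1)·269^3) = 19464840/3 = 6488280.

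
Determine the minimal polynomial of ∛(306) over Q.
m_α(x) = x^3 - 306

α satisfies α^3 = 306, so x^3 - 306 annihilates α. By the rational root test, a rational root p/q (in lowest terms) of x^3 - 306 would satisfy p^3 = 306 q^3, forcing q = 1 and p^3 = 306; but 306 is not a perfect cube, contradiction. A monic cubic over Q with no rational root is irreducible (any nontrivial factorization would include a linear factor). Hence x^3 - 306 is the minimal polynomial of α, and in particular [Q(α):Q] = 3.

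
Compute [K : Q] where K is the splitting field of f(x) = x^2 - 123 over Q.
[K : Q] = 2

f(x) = x^2 - 123 factors as (x - √123)(x + √123). The splitting field is K = Q(√123). Since 123 is squarefree and > 1, it is not a perfect square, so x^2 - 123 is irreducible over Q and [Q(√123) : Q] = 2. Hence [K : Q] = 2.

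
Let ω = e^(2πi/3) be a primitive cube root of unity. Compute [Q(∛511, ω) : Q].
[Q(∛511, ω) : Q] = 6

[Q(∛511):Q] = 3 (min poly x^3 - 511, irreducible since 511 is not a perfect cube). [Q(ω):Q] = 2 (min poly x^2 + x + 1). Since Q(∛511) ⊂ R and ω ∉ R, we have ω ∉ Q(∛511), so x^2 + x + 1 remains irreducible over Q(∛511) and [Q(∛511, ω) : Q(∛511)] = 2. By the tower law, [Q(∛511, ω) : Q] = 3 · 2 = 6. (In fact Q(∛511, ω) is the splitting field of x^3 - 511 over Q.)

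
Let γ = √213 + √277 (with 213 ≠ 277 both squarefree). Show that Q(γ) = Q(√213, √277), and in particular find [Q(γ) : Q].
[Q(γ) : Q] = 4 (equivalently, Q(γ) = Q(√213, √277))

Obviously Q(γ) ⊆ Q(√213, √277), and [Q(√213, √277):Q] = 4 (since 213, 277 are distinct squarefree integers > 1 with 59001 not a perfect square). To show equality we compute the minimal polynomial of γ. From γ = √213 + √277: γ^2 = 213 + 2√(59001) + 277 = 490 + 2√(59001), so γ^2 - 490 = 2√(59001); squaring, (γ^2 - 490)^2 = 4·59001, i.e. γ^4 - 980γ^2 + 240100 - 236004 = 0, i.e. γ^4 - 980γ^2 + 4096 = 0. So γ is a root of x^4 - 980x^2 + 4096. This polynomial is irreducible over Q: it has no rational root (each ±√213 ± √277 is irrational), and any factorization into two quadratics over Q would force √(59001) ∈ Q (pairing opposite roots) or √213, √277 ∈ Q (other pairings), all impossible. Hence [Q(γ):Q] = 4 = [Q(√213, √277):Q], so Q(γ) = Q(√213, √277).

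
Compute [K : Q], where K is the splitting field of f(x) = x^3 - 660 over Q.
[K : Q] = 6

The roots of x^3 - 660 are ∛660, ω∛660, ω^2∛660 where ω = e^(2πi/3) is a primitive cube root of unity, so K = Q(∛660, ω). Now [Q(∛660):Q] = 3 (since 660 is not a perfect cube, x^3 - 660 is irreducible) and [Q(ω):Q] = 2. Both 2 and 3 divide [K:Q], and [K:Q] ≤ 3·2 = 6, so [K:Q] = 6. (Equivalently: Q(∛660) ⊂ R but ω ∉ R, so [K : Q(∛660)] = 2.)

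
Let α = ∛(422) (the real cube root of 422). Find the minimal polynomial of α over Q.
m_α(x) = x^3 - 422

α satisfies α^3 = 422, so x^3 - 422 annihilates α. By the rational root test, a rational root p/q (in lowest terms) of x^3 - 422 would satisfy p^3 = 422 q^3, forcing q = 1 and p^3 = 422; but 422 is not a perfect cube, contradiction. A monic cubic over Q with no rational root is irreducible (any nontrivial factorization would include a linear factor). Hence x^3 - 422 is the minimal polynomial of α, and in particular [Q(α):Q] = 3.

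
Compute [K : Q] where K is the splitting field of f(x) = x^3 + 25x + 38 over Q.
[K : Q] = 6

By the rational root test, any rational root of the monic integer polynomial f(x) = x^3 + 25x + 38 must be an integer dividing the constant term 38, i.e. one of ±{1, 2, 19, 38}. Evaluating: f(1) = 64, f(-1) = 12, f(2) = 96, f(-2) = -20, f(19) = 7372, f(-19) = -7296, f(38) = 55860, f(-38) = -55784; none is 0, so f has no rational root and is therefore irreducible over Q (a cubic with no linear factor over a field is irreducible). For an irreducible cubic, the Galois group is A_3 or S_3 according as the discriminant disc(f) = -4a^3 - 27b^2 = -4·(25)^3 - 27·(38)^2 = -101488 is or is not a square in Q. Here disc(f) = -101488 is not a perfect square in Q, so the Galois group of f over Q is not contained in A_3 and must be all of S_3. The splitting field has degree |S_3| = 6 over Q, so [K : Q] = 6.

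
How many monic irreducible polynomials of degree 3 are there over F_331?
There are 12088120 monic irreducible polynomials of degree 3 over F_331

Each element of F_{331^3} that lies in no proper subfield is a root of exactly one monic irreducible of degree 3 over F_331, and each such polynomial has 3 distinct roots in F_{331^3}. By Möbius inversion the count is N_331(3) = (1/3) Σ_{d|3} μ(3/d) · 331^d = (1/3)(μ(3)·331^1 + μ(1)·331^3) = 36264360/3 = 12088120.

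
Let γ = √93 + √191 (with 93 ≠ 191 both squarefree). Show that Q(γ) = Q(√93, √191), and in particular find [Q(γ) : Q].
[Q(γ) : Q] = 4 (equivalently, Q(γ) = Q(√93, √191))

Obviously Q(γ) ⊆ Q(√93, √191), and [Q(√93, √191):Q] = 4 (since 93, 191 are distinct squarefree integers > 1 with 17763 not a perfect square). To show equality we compute the minimal polynomial of γ. From γ = √93 + √191: γ^2 = 93 + 2√(17763) + 191 = 284 + 2√(17763), so γ^2 - 284 = 2√(17763); squaring, (γ^2 - 284)^2 = 4·17763, i.e. γ^4 - 568γ^2 + 80656 - 71052 = 0, i.e. γ^4 - 568γ^2 + 9604 = 0. So γ is a root of x^4 - 568x^2 + 9604. This polynomial is irreducible over Q: it has no rational root (each ±√93 ± √191 is irrational), and any factorization into two quadratics over Q would force √(17763) ∈ Q (pairing opposite roots) or √93, √191 ∈ Q (other pairings), all impossible. Hence [Q(γ):Q] = 4 = [Q(√93, √191):Q], so Q(γ) = Q(√93, √191).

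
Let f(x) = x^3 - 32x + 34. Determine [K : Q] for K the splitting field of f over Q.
[K : Q] = 6

By the rational root test, any rational root of the monic integer polynomial f(x) = x^3 - 32x + 34 must be an integer dividing the constant term 34, i.e. one of ±{1, 2, 17, 34}. Evaluating: f(1) = 3, f(-1) = 65, f(2) = -22, f(-2) = 90, f(17) = 4403, f(-17) = -4335, f(34) = 38250, f(-34) = -38182; none is 0, so f has no rational root and is therefore irreducible over Q (a cubic with no linear factor over a field is irreducible). For an irreducible cubic, the Galois group is A_3 or S_3 according as the discriminant disc(f) = -4a^3 - 27b^2 = -4·(-32)^3 - 27·(34)^2 = 99860 is or is not a square in Q. Here disc(f) = 99860 is not a perfect square in Q, so the Galois group of f over Q is not contained in A_3 and must be all of S_3. The splitting field has degree |S_3| = 6 over Q, so [K : Q] = 6.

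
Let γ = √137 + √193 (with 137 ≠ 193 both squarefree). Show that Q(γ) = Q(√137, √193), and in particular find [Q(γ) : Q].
[Q(γ) : Q] = 4 (equivalently, Q(γ) = Q(√137, √193))

Obviously Q(γ) ⊆ Q(√137, √193), and [Q(√137, √193):Q] = 4 (since 137, 193 are distinct squarefree integers > 1 with 26441 not a perfect square). To show equality we compute the minimal polynomial of γ. From γ = √137 + √193: γ^2 = 137 + 2√(26441) + 193 = 330 + 2√(26441), so γ^2 - 330 = 2√(26441); squaring, (γ^2 - 330)^2 = 4·26441, i.e. γ^4 - 660γ^2 + 108900 - 105764 = 0, i.e. γ^4 - 660γ^2 + 3136 = 0. So γ is a root of x^4 - 660x^2 + 3136. This polynomial is irreducible over Q: it has no rational root (each ±√137 ± √193 is irrational), and any factorization into two quadratics over Q would force √(26441) ∈ Q (pairing opposite roots) or √137, √193 ∈ Q (other pairings), all impossible. Hence [Q(γ):Q] = 4 = [Q(√137, √193):Q], so Q(γ) = Q(√137, √193).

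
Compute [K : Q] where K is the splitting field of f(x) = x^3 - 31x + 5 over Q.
[K : Q] = 6

By the rational root test, any rational root of the monic integer polynomial f(x) = x^3 - 31x + 5 must be an integer dividing the constant term 5, i.e. one of ±{1, 5}. Evaluating: f(1) = -25, f(-1) = 35, f(5) = -25, f(-5) = 35; none is 0, so f has no rational root and is therefore irreducible over Q (a cubic with no linear factor over a field is irreducible). For an irreducible cubic, the Galois group is A_3 or S_3 according as the discriminant disc(f) = -4a^3 - 27b^2 = -4·(-31)^3 - 27·(5)^2 = 118489 is or is not a square in Q. Here disc(f) = 118489 is not a perfect square in Q, so the Galois group of f over Q is not contained in A_3 and must be all of S_3. The splitting field has degree |S_3| = 6 over Q, so [K : Q] = 6.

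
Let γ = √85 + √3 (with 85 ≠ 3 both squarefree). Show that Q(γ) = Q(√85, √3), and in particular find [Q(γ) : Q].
[Q(γ) : Q] = 4 (equivalently, Q(γ) = Q(√85, √3))

Obviously Q(γ) ⊆ Q(√85, √3), and [Q(√85, √3):Q] = 4 (since 85, 3 are distinct squarefree integers > 1 with 255 not a perfect square). To show equality we compute the minimal polynomial of γ. From γ = √85 + √3: γ^2 = 85 + 2√(255) + 3 = 88 + 2√(255), so γ^2 - 88 = 2√(255); squaring, (γ^2 - 88)^2 = 4·255, i.e. γ^4 - 176γ^2 + 7744 - 1020 = 0, i.e. γ^4 - 176γ^2 + 6724 = 0. So γ is a root of x^4 - 176x^2 + 6724. This polynomial is irreducible over Q: it has no rational root (each ±√85 ± √3 is irrational), and any factorization into two quadratics over Q would force √(255) ∈ Q (pairing opposite roots) or √85, √3 ∈ Q (other pairings), all impossible. Hence [Q(γ):Q] = 4 = [Q(√85, √3):Q], so Q(γ) = Q(√85, √3).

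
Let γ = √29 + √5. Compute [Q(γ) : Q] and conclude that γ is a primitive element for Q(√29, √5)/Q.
[Q(γ) : Q] = 4 (equivalently, Q(γ) = Q(√29, √5))

Obviously Q(γ) ⊆ Q(√29, √5), and [Q(√29, √5):Q] = 4 (since 29, 5 are distinct squarefree integers > 1 with 145 not a perfect square). To show equality we compute the minimal polynomial of γ. From γ = √29 + √5: γ^2 = 29 + 2√(145) + 5 = 34 + 2√(145), so γ^2 - 34 = 2√(145); squaring, (γ^2 - 34)^2 = 4·145, i.e. γ^4 - 68γ^2 + 1156 - 580 = 0, i.e. γ^4 - 68γ^2 + 576 = 0. So γ is a root of x^4 - 68x^2 + 576. This polynomial is irreducible over Q: it has no rational root (each ±√29 ± √5 is irrational), and any factorization into two quadratics over Q would force √(145) ∈ Q (pairing opposite roots) or √29, √5 ∈ Q (other pairings), all impossible. Hence [Q(γ):Q] = 4 = [Q(√29, √5):Q], so Q(γ) = Q(√29, √5).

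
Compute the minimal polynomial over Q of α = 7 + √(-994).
m_α(x) = x^2 - 14x + 1043

From α - 7 = √(-994), squaring gives (α - 7)^2 = -994, i.e. α^2 - 14α + 49 = -994, so α^2 - 14α + 1043 = 0. The discriminant of x^2 - 14x + 1043 is (-14)^2 - 4·(1043) = 196 - 4172 = -3976, and 4·(-994) is not a perfect square in Q since -994 is squarefree and ≠ 1. Hence x^2 - 14x + 1043 is irreducible over Q and is the minimal polynomial of α.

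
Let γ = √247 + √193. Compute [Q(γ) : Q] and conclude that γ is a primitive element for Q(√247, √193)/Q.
[Q(γ) : Q] = 4 (equivalently, Q(γ) = Q(√247, √193))

Obviously Q(γ) ⊆ Q(√247, √193), and [Q(√247, √193):Q] = 4 (since 247, 193 are distinct squarefree integers > 1 with 47671 not a perfect square). To show equality we compute the minimal polynomial of γ. From γ = √247 + √193: γ^2 = 247 + 2√(47671) + 193 = 440 + 2√(47671), so γ^2 - 440 = 2√(47671); squaring, (γ^2 - 440)^2 = 4·47671, i.e. γ^4 - 880γ^2 + 193600 - 190684 = 0, i.e. γ^4 - 880γ^2 + 2916 = 0. So γ is a root of x^4 - 880x^2 + 2916. This polynomial is irreducible over Q: it has no rational root (each ±√247 ± √193 is irrational), and any factorization into two quadratics over Q would force √(47671) ∈ Q (pairing opposite roots) or √247, √193 ∈ Q (other pairings), all impossible. Hence [Q(γ):Q] = 4 = [Q(√247, √193):Q], so Q(γ) = Q(√247, √193).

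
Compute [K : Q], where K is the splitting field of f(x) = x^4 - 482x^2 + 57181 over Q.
[K : Q] = 4

Solving the quadratic in x^2: x^2 = (482 ± √(482^2 - 4·57181))/2 = (482 ± √3600)/2 = (482 ± 60)/2, giving x^2 = 271 or x^2 = 211. So f(x) = (x^2 - 271)(x^2 - 211) and the roots of f are ±√271, ±√211. Hence the splitting field is K = Q(√271, √211). Since 271 and 211 are distinct squarefree integers > 1, their product 57181 is not a perfect square, so √211 ∉ Q(√271). By the tower law [K:Q] = [Q(√271,√211):Q(√271)] · [Q(√271):Q] = 2 · 2 = 4.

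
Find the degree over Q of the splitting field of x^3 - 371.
[K : Q] = 6

The roots of x^3 - 371 are ∛371, ω∛371, ω^2∛371 where ω = e^(2πi/3) is a primitive cube root of unity, so K = Q(∛371, ω). Now [Q(∛371):Q] = 3 (since 371 is not a perfect cube, x^3 - 371 is irreducible) and [Q(ω):Q] = 2. Both 2 and 3 divide [K:Q], and [K:Q] ≤ 3·2 = 6, so [K:Q] = 6. (Equivalently: Q(∛371) ⊂ R but ω ∉ R, so [K : Q(∛371)] = 2.)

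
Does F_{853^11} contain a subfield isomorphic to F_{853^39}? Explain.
No: F_{853^39} is not a subfield of F_{853^11}

F_{p^m} embeds in F_{p^n} iff m | n. Here 39 ∤ 11 (since 11 = 0·39 + 11 with remainder 11 ≠ 0), so F_{853^39} is not a subfield of F_{853^11}. Equivalently: if it were, the tower law would give 39 = [F_{853^39}:F_853] dividing [F_{853^11}:F_853] = 11, contradiction.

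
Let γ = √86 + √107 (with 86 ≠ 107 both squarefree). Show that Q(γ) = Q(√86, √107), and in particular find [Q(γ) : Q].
[Q(γ) : Q] = 4 (equivalently, Q(γ) = Q(√86, √107))

Obviously Q(γ) ⊆ Q(√86, √107), and [Q(√86, √107):Q] = 4 (since 86, 107 are distinct squarefree integers > 1 with 9202 not a perfect square). To show equality we compute the minimal polynomial of γ. From γ = √86 + √107: γ^2 = 86 + 2√(9202) + 107 = 193 + 2√(9202), so γ^2 - 193 = 2√(9202); squaring, (γ^2 - 193)^2 = 4·9202, i.e. γ^4 - 386γ^2 + 37249 - 36808 = 0, i.e. γ^4 - 386γ^2 + 441 = 0. So γ is a root of x^4 - 386x^2 + 441. This polynomial is irreducible over Q: it has no rational root (each ±√86 ± √107 is irrational), and any factorization into two quadratics over Q would force √(9202) ∈ Q (pairing opposite roots) or √86, √107 ∈ Q (other pairings), all impossible. Hence [Q(γ):Q] = 4 = [Q(√86, √107):Q], so Q(γ) = Q(√86, √107).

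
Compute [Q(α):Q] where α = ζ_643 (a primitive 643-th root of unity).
[Q(α):Q] = 642

The minimal polynomial of ζ_643 over Q is the 643-th cyclotomic polynomial Φ_643(x), which is irreducible over Q and has degree φ(643) = 642. Hence [Q(α):Q] = φ(643) = 642.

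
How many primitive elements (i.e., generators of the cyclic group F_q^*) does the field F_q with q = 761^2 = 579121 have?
There are φ(579120) = 145152 primitive elements

F_q^* is cyclic of order q - 1 = 579120. A cyclic group of order m has exactly φ(m) generators. Here m = 579120 = 2^4 · 3 · 5 · 19 · 127, so the number of primitive elements is φ(579120) = 145152.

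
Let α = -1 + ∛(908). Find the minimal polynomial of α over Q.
m_α(x) = x^3 + 3x^2 + 3x - 907

Set β = α + 1 = ∛(908), so β^3 = 908. Then (α + 1)^3 - 908 = 0, i.e. α is a root of g(x) = (x + 1)^3 - 908 = x^3 + 3x^2 + 3x - 907. Since g(x) = h(x + 1) where h(x) = x^3 - 908, and h is irreducible over Q (because 908 is not a perfect cube, so h has no rational root, and a monic cubic with no rational root is irreducible), g is also irreducible (irreducibility is preserved under the substitution x → x + 1). Hence m_α(x) = x^3 + 3x^2 + 3x - 907.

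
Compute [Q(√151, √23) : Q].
[Q(√151, √23) : Q] = 4

[Q(√151):Q] = 2 (min poly x^2 - 151, irreducible since 151 is squarefree > 1). For the top step, suppose √23 ∈ Q(√151), say √23 = c + d√151 with c, d ∈ Q. Squaring: 23 = c^2 + 151d^2 + 2cd√151. Since √151 ∉ Q this forces 2cd = 0. If d = 0 then √23 = c ∈ Q, contradicting 23 squarefree > 1. If c = 0 then 23 = 151d^2, so 151·23 = (151d)^2 is a perfect square in Q — but 151·23 = 3473 is not a perfect square (since 151 and 23 are distinct squarefree integers). Contradiction. Hence √23 ∉ Q(√151), so x^2 - 23 stays irreducible over Q(√151) and [Q(√151, √23) : Q(√151)] = 2. By the tower law, [Q(√151, √23) : Q] = 2 · 2 = 4.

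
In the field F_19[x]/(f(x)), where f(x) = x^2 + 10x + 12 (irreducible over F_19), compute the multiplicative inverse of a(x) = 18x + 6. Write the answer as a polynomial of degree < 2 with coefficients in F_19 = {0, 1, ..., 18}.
a(x)^(-1) ≡ 3x + 10 (mod f(x))

Since f is irreducible over F_19, F_19[x]/(f) is a field and a(x) ≠ 0 has an inverse. Apply the extended Euclidean algorithm to f(x) and a(x) in F_19[x]: f(x) = (18x + 3)·a(x) + (13). The last nonzero remainder is the constant 13 = gcd(f, a) in F_19. Back-substituting through the division chain expresses 13 = s(x)·a(x) + t(x)·f(x) with s(x) ≡ x + 16 (mod f), so (x + 16)·a(x) ≡ 13 (mod f). Multiplying by 13^(-1) ≡ 3 in F_19 gives a(x)^(-1) ≡ 3·(x + 16) ≡ 3x + 10 (mod f). Check: (18x + 6)·(3x + 10) = 16x^2 + 8x + 3 ≡ 1 (mod x^2 + 10x + 12).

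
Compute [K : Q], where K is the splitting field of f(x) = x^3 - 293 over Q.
[K : Q] = 6

The roots of x^3 - 293 are ∛293, ω∛293, ω^2∛293 where ω = e^(2πi/3) is a primitive cube root of unity, so K = Q(∛293, ω). Now [Q(∛293):Q] = 3 (since 293 is not a perfect cube, x^3 - 293 is irreducible) and [Q(ω):Q] = 2. Both 2 and 3 divide [K:Q], and [K:Q] ≤ 3·2 = 6, so [K:Q] = 6. (Equivalently: Q(∛293) ⊂ R but ω ∉ R, so [K : Q(∛293)] = 2.)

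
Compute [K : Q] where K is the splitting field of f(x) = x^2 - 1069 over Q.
[K : Q] = 2

f(x) = x^2 - 1069 factors as (x - √1069)(x + √1069). The splitting field is K = Q(√1069). Since 1069 is squarefree and > 1, it is not a perfect square, so x^2 - 1069 is irreducible over Q and [Q(√1069) : Q] = 2. Hence [K : Q] = 2.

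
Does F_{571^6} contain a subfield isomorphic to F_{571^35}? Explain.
No: F_{571^35} is not a subfield of F_{571^6}

F_{p^m} embeds in F_{p^n} iff m | n. Here 35 ∤ 6 (since 6 = 0·35 + 6 with remainder 6 ≠ 0), so F_{571^35} is not a subfield of F_{571^6}. Equivalently: if it were, the tower law would give 35 = [F_{571^35}:F_571] dividing [F_{571^6}:F_571] = 6, contradiction.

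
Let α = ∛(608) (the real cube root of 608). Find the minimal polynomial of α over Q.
m_α(x) = x^3 - 608

α satisfies α^3 = 608, so x^3 - 608 annihilates α. By the rational root test, a rational root p/q (in lowest terms) of x^3 - 608 would satisfy p^3 = 608 q^3, forcing q = 1 and p^3 = 608; but 608 is not a perfect cube, contradiction. A monic cubic over Q with no rational root is irreducible (any nontrivial factorization would include a linear factor). Hence x^3 - 608 is the minimal polynomial of α, and in particular [Q(α):Q] = 3.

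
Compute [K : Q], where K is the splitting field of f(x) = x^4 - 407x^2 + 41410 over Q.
[K : Q] = 4

Solving the quadratic in x^2: x^2 = (407 ± √(407^2 - 4·41410))/2 = (407 ± √9)/2 = (407 ± 3)/2, giving x^2 = 202 or x^2 = 205. So f(x) = (x^2 - 202)(x^2 - 205) and the roots of f are ±√202, ±√205. Hence the splitting field is K = Q(√202, √205). Since 202 and 205 are distinct squarefree integers > 1, their product 41410 is not a perfect square, so √205 ∉ Q(√202). By the tower law [K:Q] = [Q(√202,√205):Q(√202)] · [Q(√202):Q] = 2 · 2 = 4.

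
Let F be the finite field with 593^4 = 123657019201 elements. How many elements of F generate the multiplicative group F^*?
There are φ(123657019200) = 26873856000 primitive elements

F_q^* is cyclic of order q - 1 = 123657019200. A cyclic group of order m has exactly φ(m) generators. Here m = 123657019200 = 2^6 · 3^3 · 5^2 · 11 · 13 · 37 · 541, so the number of primitive elements is φ(123657019200) = 26873856000.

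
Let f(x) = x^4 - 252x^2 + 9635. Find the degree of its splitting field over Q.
[K : Q] = 4

Solving the quadratic in x^2: x^2 = (252 ± √(252^2 - 4·9635))/2 = (252 ± √24964)/2 = (252 ± 158)/2, giving x^2 = 205 or x^2 = 47. So f(x) = (x^2 - 205)(x^2 - 47) and the roots of f are ±√205, ±√47. Hence the splitting field is K = Q(√205, √47). Since 205 and 47 are distinct squarefree integers > 1, their product 9635 is not a perfect square, so √47 ∉ Q(√205). By the tower law [K:Q] = [Q(√205,√47):Q(√205)] · [Q(√205):Q] = 2 · 2 = 4.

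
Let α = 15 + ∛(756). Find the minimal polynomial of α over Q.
m_α(x) = x^3 - 45x^2 + 675x - 4131

Set β = α - 15 = ∛(756), so β^3 = 756. Then (α - 15)^3 - 756 = 0, i.e. α is a root of g(x) = (x - 15)^3 - 756 = x^3 - 45x^2 + 675x - 4131. Since g(x) = h(x - 15) where h(x) = x^3 - 756, and h is irreducible over Q (because 756 is not a perfect cube, so h has no rational root, and a monic cubic with no rational root is irreducible), g is also irreducible (irreducibility is preserved under the substitution x → x - 15). Hence m_α(x) = x^3 - 45x^2 + 675x - 4131.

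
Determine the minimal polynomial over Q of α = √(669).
m_α(x) = x^2 - 669

α satisfies α^2 - 669 = 0, so x^2 - 669 annihilates α. Since d = 669 is squarefree and ≠ 1, it is not a perfect square in Q, so x^2 - 669 has no rational root and is therefore irreducible over Q (a degree-2 polynomial over a field is irreducible iff it has no root). Hence m_α(x) = x^2 - 669.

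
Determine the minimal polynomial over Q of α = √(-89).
m_α(x) = x^2 + 89

α satisfies α^2 + 89 = 0, so x^2 + 89 annihilates α. Since d = -89 is squarefree and ≠ 1, it is not a perfect square in Q, so x^2 + 89 has no rational root and is therefore irreducible over Q (a degree-2 polynomial over a field is irreducible iff it has no root). Hence m_α(x) = x^2 + 89.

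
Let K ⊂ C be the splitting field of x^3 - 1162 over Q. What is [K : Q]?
[K : Q] = 6

The roots of x^3 - 1162 are ∛1162, ω∛1162, ω^2∛1162 where ω = e^(2πi/3) is a primitive cube root of unity, so K = Q(∛1162, ω). Now [Q(∛1162):Q] = 3 (since 1162 is not a perfect cube, x^3 - 1162 is irreducible) and [Q(ω):Q] = 2. Both 2 and 3 divide [K:Q], and [K:Q] ≤ 3·2 = 6, so [K:Q] = 6. (Equivalently: Q(∛1162) ⊂ R but ω ∉ R, so [K : Q(∛1162)] = 2.)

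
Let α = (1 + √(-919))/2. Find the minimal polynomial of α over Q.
m_α(x) = x^2 - x + 230

From 2α - 1 = √(-919), squaring gives (2α - 1)^2 = -919, i.e. 4α^2 - 4α + 1 = -919, so α^2 - α + (1 + 919)/4 = 0. Since -919 ≡ 1 (mod 4), (1 + 919)/4 = 230 ∈ Z. The polynomial x^2 - x + 230 has discriminant 1 - 4·(230) = -919, which is not a perfect square in Q (d = -919 is squarefree and ≠ 1), so x^2 - x + 230 is irreducible over Q. It is the minimal polynomial of α.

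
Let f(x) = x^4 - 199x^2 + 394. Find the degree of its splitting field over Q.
[K : Q] = 4

Solving the quadratic in x^2: x^2 = (199 ± √(199^2 - 4·394))/2 = (199 ± √38025)/2 = (199 ± 195)/2, giving x^2 = 2 or x^2 = 197. So f(x) = (x^2 - 2)(x^2 - 197) and the roots of f are ±√2, ±√197. Hence the splitting field is K = Q(√2, √197). Since 2 and 197 are distinct squarefree integers > 1, their product 394 is not a perfect square, so √197 ∉ Q(√2). By the tower law [K:Q] = [Q(√2,√197):Q(√2)] · [Q(√2):Q] = 2 · 2 = 4.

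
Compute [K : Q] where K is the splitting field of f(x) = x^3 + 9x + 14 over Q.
[K : Q] = 6

By the rational root test, any rational root of the monic integer polynomial f(x) = x^3 + 9x + 14 must be an integer dividing the constant term 14, i.e. one of ±{1, 2, 7, 14}. Evaluating: f(1) = 24, f(-1) = 4, f(2) = 40, f(-2) = -12, f(7) = 420, f(-7) = -392, f(14) = 2884, f(-14) = -2856; none is 0, so f has no rational root and is therefore irreducible over Q (a cubic with no linear factor over a field is irreducible). For an irreducible cubic, the Galois group is A_3 or S_3 according as the discriminant disc(f) = -4a^3 - 27b^2 = -4·(9)^3 - 27·(14)^2 = -8208 is or is not a square in Q. Here disc(f) = -8208 is not a perfect square in Q, so the Galois group of f over Q is not contained in A_3 and must be all of S_3. The splitting field has degree |S_3| = 6 over Q, so [K : Q] = 6.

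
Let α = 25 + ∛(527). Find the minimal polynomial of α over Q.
m_α(x) = x^3 - 75x^2 + 1875x - 16152

Set β = α - 25 = ∛(527), so β^3 = 527. Then (α - 25)^3 - 527 = 0, i.e. α is a root of g(x) = (x - 25)^3 - 527 = x^3 - 75x^2 + 1875x - 16152. Since g(x) = h(x - 25) where h(x) = x^3 - 527, and h is irreducible over Q (because 527 is not a perfect cube, so h has no rational root, and a monic cubic with no rational root is irreducible), g is also irreducible (irreducibility is preserved under the substitution x → x - 25). Hence m_α(x) = x^3 - 75x^2 + 1875x - 16152.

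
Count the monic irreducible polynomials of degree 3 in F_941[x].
There are 277745560 monic irreducible polynomials of degree 3 over F_941

Each element of F_{941^3} that lies in no proper subfield is a root of exactly one monic irreducible of degree 3 over F_941, and each such polynomial has 3 distinct roots in F_{941^3}. By Möbius inversion the count is N_941(3) = (1/3) Σ_{d|3} μ(3/d) · 941^d = (1/3)(μ(3)·941^1 + μ(1)·941^3) = 833236680/3 = 277745560.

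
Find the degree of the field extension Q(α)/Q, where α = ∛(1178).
[Q(α):Q] = 3

The minimal polynomial of α is x^3 - 1178, irreducible over Q since 1178 is not a perfect cube (so x^3 - 1178 has no rational root). Hence [Q(α):Q] = deg(m_α) = 3.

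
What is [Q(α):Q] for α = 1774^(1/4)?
[Q(α):Q] = 4

α is a root of x^4 - 1774. By Eisenstein's criterion at the prime p = 2 (which divides the constant term 1774 but p^2 = 4 does not, since 1774 is squarefree), x^4 - 1774 is irreducible over Q. Hence [Q(α):Q] = 4.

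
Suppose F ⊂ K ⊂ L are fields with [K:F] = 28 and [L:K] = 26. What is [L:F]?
[L:F] = 728

The tower law says that for any tower of field extensions F ⊂ K ⊂ L with finite degrees, [L:F] = [L:K] · [K:F]. Here this gives [L:F] = 26 · 28 = 728.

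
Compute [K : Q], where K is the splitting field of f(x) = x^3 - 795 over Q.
[K : Q] = 6

The roots of x^3 - 795 are ∛795, ω∛795, ω^2∛795 where ω = e^(2πi/3) is a primitive cube root of unity, so K = Q(∛795, ω). Now [Q(∛795):Q] = 3 (since 795 is not a perfect cube, x^3 - 795 is irreducible) and [Q(ω):Q] = 2. Both 2 and 3 divide [K:Q], and [K:Q] ≤ 3·2 = 6, so [K:Q] = 6. (Equivalently: Q(∛795) ⊂ R but ω ∉ R, so [K : Q(∛795)] = 2.)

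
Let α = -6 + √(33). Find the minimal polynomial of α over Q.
m_α(x) = x^2 + 12x + 3

From α + 6 = √(33), squaring gives (α + 6)^2 = 33, i.e. α^2 + 12α + 36 = 33, so α^2 + 12α + 3 = 0. The discriminant of x^2 + 12x + 3 is (12)^2 - 4·(3) = 144 - 12 = 132, and 4·(33) is not a perfect square in Q since 33 is squarefree and ≠ 1. Hence x^2 + 12x + 3 is irreducible over Q and is the minimal polynomial of α.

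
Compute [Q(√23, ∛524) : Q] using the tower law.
[Q(√23, ∛524) : Q] = 6

Let L = Q(√23, ∛524). Since Q(√23) ⊂ L and [Q(√23):Q] = 2, the tower law gives 2 | [L:Q]. Likewise Q(∛524) ⊂ L with [Q(∛524):Q] = 3 (because 524 is not a perfect cube), so 3 | [L:Q]. As gcd(2,3) = 1, [L:Q] is divisible by 6. Conversely L is generated over Q by √23 and ∛524, so [L:Q] ≤ 2·3 = 6. Therefore [Q(√23, ∛524) : Q] = 6.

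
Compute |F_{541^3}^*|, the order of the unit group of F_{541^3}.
|F_{541^3}^*| = 158340420

F_{541^3} has 541^3 = 158340421 elements; its multiplicative group consists of all nonzero elements, so |F_{541^3}^*| = 158340421 - 1 = 158340420. (It is cyclic since any finite subgroup of the multiplicative group of a field is cyclic.)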